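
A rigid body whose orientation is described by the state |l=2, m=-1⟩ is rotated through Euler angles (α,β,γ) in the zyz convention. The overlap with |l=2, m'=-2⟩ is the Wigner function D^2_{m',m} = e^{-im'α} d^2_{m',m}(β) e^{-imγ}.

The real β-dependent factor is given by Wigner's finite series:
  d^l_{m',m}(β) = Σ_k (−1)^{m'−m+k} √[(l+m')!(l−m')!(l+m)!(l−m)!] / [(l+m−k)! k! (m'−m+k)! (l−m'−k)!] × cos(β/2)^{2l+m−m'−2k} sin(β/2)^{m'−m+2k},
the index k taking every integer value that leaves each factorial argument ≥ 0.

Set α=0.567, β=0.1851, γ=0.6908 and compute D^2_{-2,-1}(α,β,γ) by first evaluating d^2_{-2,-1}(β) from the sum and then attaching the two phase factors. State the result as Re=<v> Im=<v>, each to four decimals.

D^2_{-2,-1}(0.567,0.1851,0.6908) = e^{-i·-2·0.567}·d^2_{-2,-1}(0.1851)·e^{-i·-1·0.6908}. Compute d first:
With c≡cos(β/2)=0.995720 and s≡sin(β/2)=0.092418, N=[1·24·1·6]^{1/2}=12.000000
Admissible k: 1..1 (factorial args all ≥0)
  k=1: (−1)^0·12.0000/(6)·0.9957^3·0.0924^1 = +0.182473
d^2_{-2,-1}(0.1851) = +0.182473
Phases: e^{-i·(-2)·0.567}=+0.423039+0.906112i, e^{-i·(-1)·0.6908}=+0.770737+0.637154i ⇒ D=-0.045852+0.176618i

Re=-0.0459 Im=0.1766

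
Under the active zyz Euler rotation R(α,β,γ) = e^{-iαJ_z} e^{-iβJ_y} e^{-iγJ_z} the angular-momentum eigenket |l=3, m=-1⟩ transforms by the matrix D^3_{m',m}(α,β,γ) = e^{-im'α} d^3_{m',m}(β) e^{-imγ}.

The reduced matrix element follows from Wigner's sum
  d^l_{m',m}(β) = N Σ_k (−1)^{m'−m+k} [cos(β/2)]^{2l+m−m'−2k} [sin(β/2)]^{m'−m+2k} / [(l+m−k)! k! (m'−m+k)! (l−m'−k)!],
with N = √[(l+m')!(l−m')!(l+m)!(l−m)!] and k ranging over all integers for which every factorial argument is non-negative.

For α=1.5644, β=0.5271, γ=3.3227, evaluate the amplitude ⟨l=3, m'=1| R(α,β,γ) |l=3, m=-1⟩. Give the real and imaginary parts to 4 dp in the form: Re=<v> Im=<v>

Re=-0.0596 Im=0.3142

D^3_{1,-1}(1.5644,0.5271,3.3227) = e^{-i·1·1.5644}·d^3_{1,-1}(0.5271)·e^{-i·-1·3.3227}. Compute d first:
With c≡cos(β/2)=0.965471 and s≡sin(β/2)=0.260510, N=[24·2·2·24]^{1/2}=48.000000
k: max(0,(-1)−(1))=0 … min(3+(-1),3−(1))=2
  k=0: (−1)^2·48.0000/(8)·0.9655^4·0.2605^2 = +0.353799
  k=1: (−1)^3·48.0000/(6)·0.9655^2·0.2605^4 = -0.034345
  k=2: (−1)^4·48.0000/(48)·0.9655^0·0.2605^6 = +0.000313
d^3_{1,-1}(0.5271) = +0.353799 -0.034345 +0.000313 = +0.319766
Phases: e^{-i·(1)·1.5644}=+0.006396-0.999980i, e^{-i·(-1)·3.3227}=-0.983645-0.180119i ⇒ D=-0.059607+0.314162i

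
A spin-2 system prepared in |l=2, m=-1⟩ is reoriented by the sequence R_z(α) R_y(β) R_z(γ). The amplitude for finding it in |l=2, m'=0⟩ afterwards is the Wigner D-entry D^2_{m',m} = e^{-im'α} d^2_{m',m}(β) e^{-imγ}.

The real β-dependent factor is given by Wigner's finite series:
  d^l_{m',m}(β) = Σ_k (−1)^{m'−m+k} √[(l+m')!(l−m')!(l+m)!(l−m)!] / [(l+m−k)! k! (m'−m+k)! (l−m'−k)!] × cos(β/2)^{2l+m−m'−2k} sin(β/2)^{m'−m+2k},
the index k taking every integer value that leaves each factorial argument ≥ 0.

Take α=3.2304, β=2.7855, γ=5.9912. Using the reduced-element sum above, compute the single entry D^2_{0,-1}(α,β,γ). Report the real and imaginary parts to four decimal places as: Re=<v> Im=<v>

Re=0.3832 Im=-0.1152

D^2_{0,-1}(3.2304,2.7855,5.9912) = e^{-i·0·3.2304}·d^2_{0,-1}(2.7855)·e^{-i·-1·5.9912}. Compute d first:
With c≡cos(β/2)=0.177107 and s≡sin(β/2)=0.984192, N=[2·2·1·6]^{1/2}=4.898979
The bounds max(0,m−m')=0 and min(l+m,l−m')=1 give 2 terms
  k=0: (−1)^1·4.8990/(2)·0.1771^3·0.9842^1 = -0.013393
  k=1: (−1)^2·4.8990/(2)·0.1771^1·0.9842^3 = +0.413571
d^2_{0,-1}(2.7855) = -0.013393 +0.413571 = +0.400179
Attach z-rotation phases: D = e^{-i(0)(3.2304)}·(+0.400179)·e^{-i(-1)(5.9912)} = +0.383241-0.115193i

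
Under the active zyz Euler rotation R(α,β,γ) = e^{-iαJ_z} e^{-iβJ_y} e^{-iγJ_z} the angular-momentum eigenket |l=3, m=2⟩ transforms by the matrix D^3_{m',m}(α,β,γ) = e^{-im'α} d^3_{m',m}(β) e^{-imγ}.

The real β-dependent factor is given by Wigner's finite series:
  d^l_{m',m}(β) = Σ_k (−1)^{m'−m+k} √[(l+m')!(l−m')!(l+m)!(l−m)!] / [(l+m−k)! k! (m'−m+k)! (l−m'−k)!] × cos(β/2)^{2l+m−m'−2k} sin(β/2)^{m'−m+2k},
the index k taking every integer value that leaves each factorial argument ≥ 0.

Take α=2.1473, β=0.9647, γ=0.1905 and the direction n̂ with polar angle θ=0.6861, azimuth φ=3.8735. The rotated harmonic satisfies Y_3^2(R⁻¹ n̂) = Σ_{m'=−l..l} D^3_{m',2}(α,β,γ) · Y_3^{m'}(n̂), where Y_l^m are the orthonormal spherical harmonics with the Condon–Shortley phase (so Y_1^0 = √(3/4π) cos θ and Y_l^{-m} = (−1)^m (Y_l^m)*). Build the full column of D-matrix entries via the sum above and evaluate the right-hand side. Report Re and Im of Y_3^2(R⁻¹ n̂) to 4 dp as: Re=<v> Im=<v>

Need the full column D^3_{m',2} for m'=−3..3 at α=2.1473, β=0.9647, γ=0.1905.
cos(β/2)=0.885907, sin(β/2)=0.463862
d^3_{-3,2}: single k=5 term ⇒ +0.046603;  D = +0.045456-0.010274i
d^3_{-2,2}: k∈[4..5] ⇒ +0.181678 -0.009962 = +0.171717;  D = -0.123037-0.119785i
d^3_{-1,2}: k∈[3..4] ⇒ +0.438897 -0.060164 = +0.378733;  D = -0.073573+0.371518i
d^3_{0,2}: k∈[2..3] ⇒ +0.725925 -0.199019 = +0.526907;  D = +0.489124-0.195930i
d^3_{1,2}: k∈[1..2] ⇒ +0.800443 -0.438897 = +0.361547;  D = -0.295657-0.208093i
d^3_{2,2}: k∈[0..1] ⇒ +0.483426 -0.662676 = -0.179251;  D = +0.006593-0.179129i
d^3_{3,2}: single k=0 term ⇒ -0.620021;  D = -0.531888+0.318623i
Y_3^{m'}(θ=0.6861,φ=3.8735) and Σ D·Y over m':
  (+0.0455-0.0103i)·(+0.0621+0.0860i)  (-0.1230-0.1198i)·(+0.0339-0.3155i)  (-0.0736+0.3715i)·(-0.3036+0.2727i)  (+0.4891-0.1959i)·(-0.0020+0.0000i)  (-0.2957-0.2081i)·(+0.3036+0.2727i)  (+0.0066-0.1791i)·(+0.0339+0.3155i)  (-0.5319+0.3186i)·(-0.0621+0.0860i)
Y_3^2(R⁻¹ n̂) = -0.088865-0.307767i

Re=-0.0889 Im=-0.3078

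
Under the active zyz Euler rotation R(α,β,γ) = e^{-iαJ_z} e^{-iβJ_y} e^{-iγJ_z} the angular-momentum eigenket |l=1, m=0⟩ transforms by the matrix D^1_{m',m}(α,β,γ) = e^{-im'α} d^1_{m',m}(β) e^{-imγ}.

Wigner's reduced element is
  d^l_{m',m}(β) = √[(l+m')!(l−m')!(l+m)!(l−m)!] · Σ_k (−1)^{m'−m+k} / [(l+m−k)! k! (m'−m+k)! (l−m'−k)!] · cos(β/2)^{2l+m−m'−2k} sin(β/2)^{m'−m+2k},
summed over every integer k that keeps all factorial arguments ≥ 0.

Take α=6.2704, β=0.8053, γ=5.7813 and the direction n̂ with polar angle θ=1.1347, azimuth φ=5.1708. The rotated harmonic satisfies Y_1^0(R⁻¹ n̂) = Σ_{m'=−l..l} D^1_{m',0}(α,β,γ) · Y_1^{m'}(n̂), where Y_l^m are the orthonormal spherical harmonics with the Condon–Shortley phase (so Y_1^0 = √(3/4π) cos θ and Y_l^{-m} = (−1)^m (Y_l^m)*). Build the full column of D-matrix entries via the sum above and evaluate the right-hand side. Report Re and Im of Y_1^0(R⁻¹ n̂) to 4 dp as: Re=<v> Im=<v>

Re=0.2880 Im=0.0000

Need the full column D^1_{m',0} for m'=−1..1 at α=6.2704, β=0.8053, γ=5.7813.
cos(β/2)=0.920026, sin(β/2)=0.391858
d^1_{-1,0}: single k=1 term ⇒ +0.509851;  D = +0.509810-0.006518i
d^1_{0,0}: k∈[0..1] ⇒ +0.846447 -0.153553 = +0.692895;  D = +0.692895+0.000000i
d^1_{1,0}: single k=0 term ⇒ -0.509851;  D = -0.509810-0.006518i
Y_1^{m'}(θ=1.1347,φ=5.1708) and Σ D·Y over m':
  (+0.5098-0.0065i)·(+0.1386+0.2808i)  (+0.6929+0.0000i)·(+0.2064+0.0000i)  (-0.5098-0.0065i)·(-0.1386+0.2808i)
Y_1^0(R⁻¹ n̂) = +0.287965+0.000000i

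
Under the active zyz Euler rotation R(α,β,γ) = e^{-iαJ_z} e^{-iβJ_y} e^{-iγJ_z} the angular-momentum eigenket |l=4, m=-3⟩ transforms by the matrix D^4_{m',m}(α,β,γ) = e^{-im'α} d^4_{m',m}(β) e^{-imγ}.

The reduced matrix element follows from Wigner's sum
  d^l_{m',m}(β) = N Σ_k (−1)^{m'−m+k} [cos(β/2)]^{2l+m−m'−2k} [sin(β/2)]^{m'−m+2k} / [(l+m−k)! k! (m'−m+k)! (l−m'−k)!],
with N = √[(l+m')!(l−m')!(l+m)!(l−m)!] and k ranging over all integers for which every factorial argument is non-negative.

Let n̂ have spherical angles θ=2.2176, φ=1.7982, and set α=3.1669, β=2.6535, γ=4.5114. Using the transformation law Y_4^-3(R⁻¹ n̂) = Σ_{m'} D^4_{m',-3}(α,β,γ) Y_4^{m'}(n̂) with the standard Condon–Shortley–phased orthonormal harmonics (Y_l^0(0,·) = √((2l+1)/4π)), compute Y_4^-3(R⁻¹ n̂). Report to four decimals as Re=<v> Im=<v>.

Need the full column D^4_{m',-3} for m'=−4..4 at α=3.1669, β=2.6535, γ=4.5114.
cos(β/2)=0.241631, sin(β/2)=0.970368
d^4_{-4,-3}: single k=1 term ⇒ +0.000132;  D = +0.000063+0.000116i
d^4_{-3,-3}: k∈[0..1] ⇒ +0.000012 -0.001312 = -0.001300;  D = +0.000654+0.001124i
d^4_{-2,-3}: k∈[0..1] ⇒ -0.000175 +0.008448 = +0.008273;  D = +0.004341+0.007043i
d^4_{-1,-3}: k∈[0..1] ⇒ +0.001488 -0.039983 = -0.038496;  D = +0.021021+0.032249i
d^4_{0,-3}: k∈[0..1] ⇒ -0.008905 +0.143617 = +0.134712;  D = +0.076393+0.110956i
d^4_{1,-3}: k∈[0..1] ⇒ +0.039983 -0.386897 = -0.346914;  D = +0.203898+0.280668i
d^4_{2,-3}: k∈[0..1] ⇒ -0.136247 +0.732441 = +0.596194;  D = +0.362506+0.473325i
d^4_{3,-3}: k∈[0..1] ⇒ +0.341211 -0.786127 = -0.444916;  D = +0.279375+0.346265i
d^4_{4,-3}: single k=0 term ⇒ -0.553673;  D = -0.358460-0.421972i
Y_4^{m'}(θ=2.2176,φ=1.7982) and Σ D·Y over m':
  (+0.0001+0.0001i)·(+0.1102-0.1416i)  (+0.0007+0.0011i)·(-0.2417-0.2975i)  (+0.0043+0.0070i)·(-0.2951+0.1443i)  (+0.0210+0.0322i)·(-0.0235-0.1015i)  (+0.0764+0.1110i)·(-0.3469+0.0000i)  (+0.2039+0.2807i)·(+0.0235-0.1015i)  (+0.3625+0.4733i)·(-0.2951-0.1443i)  (+0.2794+0.3463i)·(+0.2417-0.2975i)  (-0.3585-0.4220i)·(+0.1102+0.1416i)
Y_4^-3(R⁻¹ n̂) = +0.159591-0.346120i

Re=0.1596 Im=-0.3461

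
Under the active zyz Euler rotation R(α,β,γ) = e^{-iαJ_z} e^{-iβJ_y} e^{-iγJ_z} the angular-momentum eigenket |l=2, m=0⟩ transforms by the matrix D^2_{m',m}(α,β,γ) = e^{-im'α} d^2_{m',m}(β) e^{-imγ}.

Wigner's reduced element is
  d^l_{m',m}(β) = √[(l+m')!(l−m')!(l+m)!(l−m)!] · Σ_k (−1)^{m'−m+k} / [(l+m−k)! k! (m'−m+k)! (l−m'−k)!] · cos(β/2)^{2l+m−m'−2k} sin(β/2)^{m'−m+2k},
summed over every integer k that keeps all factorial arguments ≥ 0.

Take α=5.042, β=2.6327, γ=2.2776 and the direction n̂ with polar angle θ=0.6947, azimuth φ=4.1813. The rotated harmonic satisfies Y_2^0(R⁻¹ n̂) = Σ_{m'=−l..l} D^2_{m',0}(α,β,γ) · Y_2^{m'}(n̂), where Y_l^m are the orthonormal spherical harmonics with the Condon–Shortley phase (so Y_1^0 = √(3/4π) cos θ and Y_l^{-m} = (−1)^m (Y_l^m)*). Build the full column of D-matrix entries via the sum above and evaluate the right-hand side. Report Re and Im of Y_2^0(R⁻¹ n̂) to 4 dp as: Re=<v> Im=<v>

Need the full column D^2_{m',0} for m'=−2..2 at α=5.042, β=2.6327, γ=2.2776.
cos(β/2)=0.251710, sin(β/2)=0.967803
d^2_{-2,0}: single k=2 term ⇒ +0.145361;  D = -0.114904-0.089034i
d^2_{-1,0}: k∈[1..2] ⇒ +0.037806 -0.558902 = -0.521096;  D = -0.168666+0.493045i
d^2_{0,0}: k∈[0..2] ⇒ +0.004014 -0.237374 +0.877299 = +0.643939;  D = +0.643939+0.000000i
d^2_{1,0}: k∈[0..1] ⇒ -0.037806 +0.558902 = +0.521096;  D = +0.168666+0.493045i
d^2_{2,0}: single k=0 term ⇒ +0.145361;  D = -0.114904+0.089034i
Y_2^{m'}(θ=0.6947,φ=4.1813) and Σ D·Y over m':
  (-0.1149-0.0890i)·(-0.0771-0.1383i)  (-0.1687+0.4930i)·(-0.1924+0.3276i)  (+0.6439+0.0000i)·(+0.2430+0.0000i)  (+0.1687+0.4930i)·(+0.1924+0.3276i)  (-0.1149+0.0890i)·(-0.0771+0.1383i)
Y_2^0(R⁻¹ n̂) = -0.108534-0.000000i

Re=-0.1085 Im=0.0000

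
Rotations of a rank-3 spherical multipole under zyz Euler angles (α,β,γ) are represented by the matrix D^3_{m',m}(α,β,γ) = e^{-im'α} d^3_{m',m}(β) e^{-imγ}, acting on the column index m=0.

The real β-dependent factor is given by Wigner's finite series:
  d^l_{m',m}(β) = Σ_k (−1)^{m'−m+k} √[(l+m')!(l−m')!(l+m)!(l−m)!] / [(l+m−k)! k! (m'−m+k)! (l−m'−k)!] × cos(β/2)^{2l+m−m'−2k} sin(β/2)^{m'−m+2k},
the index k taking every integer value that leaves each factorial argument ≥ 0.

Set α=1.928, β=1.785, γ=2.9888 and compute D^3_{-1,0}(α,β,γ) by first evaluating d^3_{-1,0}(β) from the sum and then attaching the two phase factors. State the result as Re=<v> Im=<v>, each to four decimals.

First d^3_{-1,0}(β=1.785), then the phase factors e^{-i(-1)α} and e^{-i(0)γ}:
c=cos(1.785/2)=0.627467, s=sin(1.785/2)=0.778643; N=√[2·24·6·6]=41.569219
Admissible k: 1..3 (factorial args all ≥0)
  k=1: (−1)^0·41.5692/(12)·0.6275^5·0.7786^1 = +0.262352
  k=2: (−1)^1·41.5692/(4)·0.6275^3·0.7786^3 = -1.211993
  k=3: (−1)^2·41.5692/(12)·0.6275^1·0.7786^5 = +0.622119
d^3_{-1,0}(1.785) = +0.262352 -1.211993 +0.622119 = -0.327522
D = (-0.349656+0.936878i)·(-0.327522)·(+1.000000+0.000000i) = +0.114520-0.306849i

Re=0.1145 Im=-0.3068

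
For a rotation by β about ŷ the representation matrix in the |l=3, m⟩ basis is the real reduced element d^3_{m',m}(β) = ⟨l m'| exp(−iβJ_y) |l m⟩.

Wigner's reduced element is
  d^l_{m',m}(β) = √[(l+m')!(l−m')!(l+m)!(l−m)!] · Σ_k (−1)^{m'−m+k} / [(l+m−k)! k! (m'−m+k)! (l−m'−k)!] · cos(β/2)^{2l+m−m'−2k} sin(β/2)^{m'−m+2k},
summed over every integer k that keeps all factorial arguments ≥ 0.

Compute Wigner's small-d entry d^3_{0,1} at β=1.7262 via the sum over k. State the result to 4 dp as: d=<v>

d^3_{0,1}(β=1.7262) via Wigner's sum:
Half-angle: c=0.650085, s=0.759861. N=√(6·6·24·2)=41.569219
The bounds max(0,m−m')=1 and min(l+m,l−m')=3 give 3 terms
  k=1: (−1)^0·41.5692/(12)·0.6501^5·0.7599^1 = +0.305616
  k=2: (−1)^1·41.5692/(4)·0.6501^3·0.7599^3 = -1.252638
  k=3: (−1)^2·41.5692/(12)·0.6501^1·0.7599^5 = +0.570470
d^3_{0,1}(1.7262) = +0.305616 -1.252638 +0.570470 = -0.376552

d=-0.3766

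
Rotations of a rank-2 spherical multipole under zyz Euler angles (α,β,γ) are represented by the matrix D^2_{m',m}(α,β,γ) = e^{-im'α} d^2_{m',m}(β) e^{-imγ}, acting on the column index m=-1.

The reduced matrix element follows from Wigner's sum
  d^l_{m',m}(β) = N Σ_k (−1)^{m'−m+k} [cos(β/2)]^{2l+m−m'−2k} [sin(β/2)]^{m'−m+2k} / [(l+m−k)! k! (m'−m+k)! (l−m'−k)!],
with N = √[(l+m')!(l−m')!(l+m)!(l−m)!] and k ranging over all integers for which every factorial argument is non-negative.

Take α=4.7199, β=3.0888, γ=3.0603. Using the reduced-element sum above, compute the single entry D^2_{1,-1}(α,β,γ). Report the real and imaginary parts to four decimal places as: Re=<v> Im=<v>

Re=0.0884 Im=0.9926

First d^2_{1,-1}(β=3.0888), then the phase factors e^{-i(1)α} and e^{-i(-1)γ}:
c=cos(3.0888/2)=0.026393, s=sin(3.0888/2)=0.999652; N=√[6·1·1·6]=6.000000
k: max(0,(-1)−(1))=0 … min(2+(-1),2−(1))=1
  k=0: (−1)^2·6.0000/(2)·0.0264^2·0.9997^2 = +0.002088
  k=1: (−1)^3·6.0000/(6)·0.0264^0·0.9997^4 = -0.998607
d^2_{1,-1}(3.0888) = +0.002088 -0.998607 = -0.996519
D = (+0.007511+0.999972i)·(-0.996519)·(-0.996698+0.081203i) = +0.088378+0.992592i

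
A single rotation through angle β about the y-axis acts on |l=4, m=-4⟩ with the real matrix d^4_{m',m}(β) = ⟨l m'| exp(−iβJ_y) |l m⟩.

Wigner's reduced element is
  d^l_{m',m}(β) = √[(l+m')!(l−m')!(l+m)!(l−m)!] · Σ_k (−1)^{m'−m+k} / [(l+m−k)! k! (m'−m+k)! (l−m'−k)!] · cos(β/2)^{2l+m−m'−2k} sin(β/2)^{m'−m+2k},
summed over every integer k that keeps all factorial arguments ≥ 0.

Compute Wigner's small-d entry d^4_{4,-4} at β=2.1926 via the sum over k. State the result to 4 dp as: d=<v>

d^4_{4,-4}(β=2.1926) via Wigner's sum:
c=cos(2.1926/2)=0.456890, s=sin(2.1926/2)=0.889523; N=√[40320·1·1·40320]=40320.000000
The bounds max(0,m−m')=0 and min(l+m,l−m')=0 give 1 term
  k=0: (−1)^8·40320.0000/(40320)·0.4569^0·0.8895^8 = +0.391974
d^4_{4,-4}(2.1926) = +0.391974

d=0.3920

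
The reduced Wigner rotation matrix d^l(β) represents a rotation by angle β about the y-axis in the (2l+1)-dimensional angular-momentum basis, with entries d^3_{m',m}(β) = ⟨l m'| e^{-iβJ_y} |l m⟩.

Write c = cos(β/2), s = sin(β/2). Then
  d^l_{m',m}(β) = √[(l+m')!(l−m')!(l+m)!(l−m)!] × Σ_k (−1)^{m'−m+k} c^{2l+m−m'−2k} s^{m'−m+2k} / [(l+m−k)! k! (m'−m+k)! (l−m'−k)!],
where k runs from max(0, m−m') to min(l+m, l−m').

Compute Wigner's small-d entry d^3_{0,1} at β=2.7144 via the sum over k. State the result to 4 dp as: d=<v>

d=0.5636

d^3_{0,1}(β=2.7144) via Wigner's sum:
Half-angle: c=0.211976, s=0.977275. N=√(6·6·24·2)=41.569219
Admissible k: 1..3 (factorial args all ≥0)
  k=1: (−1)^0·41.5692/(12)·0.2120^5·0.9773^1 = +0.001449
  k=2: (−1)^1·41.5692/(4)·0.2120^3·0.9773^3 = -0.092389
  k=3: (−1)^2·41.5692/(12)·0.2120^1·0.9773^5 = +0.654577
d^3_{0,1}(2.7144) = +0.001449 -0.092389 +0.654577 = +0.563637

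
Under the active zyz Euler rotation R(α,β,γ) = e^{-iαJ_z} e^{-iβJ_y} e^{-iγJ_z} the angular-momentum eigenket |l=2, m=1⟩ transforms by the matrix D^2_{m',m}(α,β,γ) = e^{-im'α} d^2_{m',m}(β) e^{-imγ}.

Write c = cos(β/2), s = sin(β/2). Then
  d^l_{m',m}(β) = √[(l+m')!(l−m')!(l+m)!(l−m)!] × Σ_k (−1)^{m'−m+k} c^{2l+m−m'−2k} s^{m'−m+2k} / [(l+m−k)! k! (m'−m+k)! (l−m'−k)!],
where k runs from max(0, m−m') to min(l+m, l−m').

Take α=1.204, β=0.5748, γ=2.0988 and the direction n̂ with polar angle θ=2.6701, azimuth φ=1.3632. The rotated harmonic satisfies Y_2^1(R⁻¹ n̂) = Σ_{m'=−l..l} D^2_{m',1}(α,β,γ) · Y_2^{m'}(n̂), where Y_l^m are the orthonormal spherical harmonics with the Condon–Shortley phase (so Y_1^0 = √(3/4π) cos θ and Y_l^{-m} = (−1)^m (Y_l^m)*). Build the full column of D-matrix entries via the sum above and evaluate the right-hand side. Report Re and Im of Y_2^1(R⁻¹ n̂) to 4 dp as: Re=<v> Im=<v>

Re=-0.1446 Im=-0.3036

Need the full column D^2_{m',1} for m'=−2..2 at α=1.204, β=0.5748, γ=2.0988.
cos(β/2)=0.958984, sin(β/2)=0.283460
d^2_{-2,1}: single k=3 term ⇒ +0.043683;  D = +0.041612+0.013293i
d^2_{-1,1}: k∈[2..3] ⇒ +0.221680 -0.006456 = +0.215224;  D = +0.134660-0.167893i
d^2_{0,1}: k∈[1..2] ⇒ +0.612352 -0.053501 = +0.558851;  D = -0.281555-0.482744i
d^2_{1,1}: k∈[0..1] ⇒ +0.845757 -0.221680 = +0.624077;  D = -0.615985+0.100171i
d^2_{2,1}: single k=0 term ⇒ -0.499984;  D = +0.102069-0.489454i
Y_2^{m'}(θ=2.6701,φ=1.3632) and Σ D·Y over m':
  (+0.0416+0.0133i)·(-0.0729-0.0321i)  (+0.1347-0.1679i)·(-0.0644+0.3059i)  (-0.2816-0.4827i)·(+0.4356+0.0000i)  (-0.6160+0.1002i)·(+0.0644+0.3059i)  (+0.1021-0.4895i)·(-0.0729+0.0321i)
Y_2^1(R⁻¹ n̂) = -0.144605-0.303573i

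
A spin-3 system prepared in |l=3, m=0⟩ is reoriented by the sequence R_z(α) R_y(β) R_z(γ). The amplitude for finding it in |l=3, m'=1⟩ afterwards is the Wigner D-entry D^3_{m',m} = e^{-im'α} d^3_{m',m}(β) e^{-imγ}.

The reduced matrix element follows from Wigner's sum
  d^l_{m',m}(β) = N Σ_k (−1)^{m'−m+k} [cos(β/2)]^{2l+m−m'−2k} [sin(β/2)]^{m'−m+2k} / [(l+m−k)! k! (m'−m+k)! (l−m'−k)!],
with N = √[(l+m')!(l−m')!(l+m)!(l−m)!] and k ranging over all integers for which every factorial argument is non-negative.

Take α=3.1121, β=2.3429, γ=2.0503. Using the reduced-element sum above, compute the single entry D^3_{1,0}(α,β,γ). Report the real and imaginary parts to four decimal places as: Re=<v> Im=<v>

Re=0.4445 Im=0.0131

Split into d^3_{1,0}(β=2.3429) × two z-phases.
c=cos(2.3429/2)=0.388816, s=sin(2.3429/2)=0.921315; N=√[24·2·6·6]=41.569219
k∈{0,1,2} keeps every argument non-negative
  k=0: (−1)^1·41.5692/(12)·0.3888^5·0.9213^1 = -0.028361
  k=1: (−1)^2·41.5692/(4)·0.3888^3·0.9213^3 = +0.477716
  k=2: (−1)^3·41.5692/(12)·0.3888^1·0.9213^5 = -0.894080
d^3_{1,0}(2.3429) = -0.028361 +0.477716 -0.894080 = -0.444725
Phases: e^{-i·(1)·3.1121}=-0.999565-0.029488i, e^{-i·(0)·2.0503}=+1.000000+0.000000i ⇒ D=+0.444532+0.013114i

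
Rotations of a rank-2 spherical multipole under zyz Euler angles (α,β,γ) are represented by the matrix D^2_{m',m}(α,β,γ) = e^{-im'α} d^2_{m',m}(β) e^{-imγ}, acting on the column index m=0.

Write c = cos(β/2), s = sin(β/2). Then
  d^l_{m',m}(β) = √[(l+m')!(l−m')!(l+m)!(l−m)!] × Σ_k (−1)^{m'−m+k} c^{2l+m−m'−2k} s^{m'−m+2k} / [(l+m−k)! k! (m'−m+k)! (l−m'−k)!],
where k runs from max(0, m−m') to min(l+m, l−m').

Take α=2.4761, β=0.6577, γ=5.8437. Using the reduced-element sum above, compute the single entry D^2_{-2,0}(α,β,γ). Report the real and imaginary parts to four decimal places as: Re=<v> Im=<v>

First d^2_{-2,0}(β=0.6577), then the phase factors e^{-i(-2)α} and e^{-i(0)γ}:
Half-angle: c=0.946414, s=0.322955. N=√(1·24·2·2)=9.797959
The bounds max(0,m−m')=2 and min(l+m,l−m')=2 give 1 term
  k=2: (−1)^0·9.7980/(4)·0.9464^2·0.3230^2 = +0.228835
d^2_{-2,0}(0.6577) = +0.228835
Phases: e^{-i·(-2)·2.4761}=+0.237519-0.971383i, e^{-i·(0)·5.8437}=+1.000000+0.000000i ⇒ D=+0.054353-0.222286i

Re=0.0544 Im=-0.2223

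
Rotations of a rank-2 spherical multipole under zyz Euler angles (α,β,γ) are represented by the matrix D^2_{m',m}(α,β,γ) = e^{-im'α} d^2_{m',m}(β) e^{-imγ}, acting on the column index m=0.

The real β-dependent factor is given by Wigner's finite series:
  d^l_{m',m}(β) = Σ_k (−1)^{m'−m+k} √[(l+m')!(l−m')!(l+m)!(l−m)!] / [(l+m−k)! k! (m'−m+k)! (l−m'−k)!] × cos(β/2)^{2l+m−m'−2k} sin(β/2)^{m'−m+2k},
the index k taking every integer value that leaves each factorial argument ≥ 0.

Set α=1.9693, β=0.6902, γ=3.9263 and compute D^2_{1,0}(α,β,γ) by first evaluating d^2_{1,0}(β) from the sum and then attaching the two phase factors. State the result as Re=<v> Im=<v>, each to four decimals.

Split into d^2_{1,0}(β=0.6902) × two z-phases.
With c≡cos(β/2)=0.941042 and s≡sin(β/2)=0.338291, N=[6·1·2·2]^{1/2}=4.898979
The bounds max(0,m−m')=0 and min(l+m,l−m')=1 give 2 terms
  k=0: (−1)^1·4.8990/(2)·0.9410^3·0.3383^1 = -0.690545
  k=1: (−1)^2·4.8990/(2)·0.9410^1·0.3383^3 = +0.089239
d^2_{1,0}(0.6902) = -0.690545 +0.089239 = -0.601306
D = (-0.388040-0.921643i)·(-0.601306)·(+1.000000+0.000000i) = +0.233331+0.554190i

Re=0.2333 Im=0.5542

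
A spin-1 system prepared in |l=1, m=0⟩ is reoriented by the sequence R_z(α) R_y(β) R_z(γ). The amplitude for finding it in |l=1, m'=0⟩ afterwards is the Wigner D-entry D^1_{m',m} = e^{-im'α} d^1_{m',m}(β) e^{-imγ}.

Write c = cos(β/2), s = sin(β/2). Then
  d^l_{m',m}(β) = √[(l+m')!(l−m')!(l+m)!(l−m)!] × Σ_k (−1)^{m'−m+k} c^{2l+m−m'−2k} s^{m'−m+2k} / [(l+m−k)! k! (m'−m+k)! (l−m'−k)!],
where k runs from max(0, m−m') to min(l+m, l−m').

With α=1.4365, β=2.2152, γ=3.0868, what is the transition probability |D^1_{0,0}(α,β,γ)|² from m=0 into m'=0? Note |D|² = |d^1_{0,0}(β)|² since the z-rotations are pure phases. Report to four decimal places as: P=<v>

First d^1_{0,0}(β=2.2152), then the phase factors e^{-i(0)α} and e^{-i(0)γ}:
Half-angle: c=0.446810, s=0.894629. N=√(1·1·1·1)=1.000000
The bounds max(0,m−m')=0 and min(l+m,l−m')=1 give 2 terms
  k=0: (−1)^0·1.0000/(1)·0.4468^2·0.8946^0 = +0.199639
  k=1: (−1)^1·1.0000/(1)·0.4468^0·0.8946^2 = -0.800361
d^1_{0,0}(2.2152) = +0.199639 -0.800361 = -0.600722
|D^1_{0,0}|² = |d^1_{0,0}(β)|² = (-0.600722)² = 0.360867 (the z-rotation phases have unit modulus)

P=0.3609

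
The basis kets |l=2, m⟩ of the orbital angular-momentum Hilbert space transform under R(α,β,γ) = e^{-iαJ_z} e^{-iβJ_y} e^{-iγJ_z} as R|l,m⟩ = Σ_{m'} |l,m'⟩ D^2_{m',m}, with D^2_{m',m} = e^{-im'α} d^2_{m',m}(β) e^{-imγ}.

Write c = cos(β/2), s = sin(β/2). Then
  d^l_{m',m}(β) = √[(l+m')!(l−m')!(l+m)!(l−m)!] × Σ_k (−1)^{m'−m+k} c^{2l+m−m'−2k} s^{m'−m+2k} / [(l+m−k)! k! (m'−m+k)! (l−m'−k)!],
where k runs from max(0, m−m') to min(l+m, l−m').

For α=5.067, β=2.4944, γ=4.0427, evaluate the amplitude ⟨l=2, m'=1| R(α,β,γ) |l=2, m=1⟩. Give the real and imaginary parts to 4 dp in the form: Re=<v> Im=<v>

Re=0.2495 Im=0.0813

D^2_{1,1}(5.067,2.4944,4.0427) = e^{-i·1·5.067}·d^2_{1,1}(2.4944)·e^{-i·1·4.0427}. Compute d first:
c=cos(2.4944/2)=0.317978, s=sin(2.4944/2)=0.948098; N=√[6·1·6·1]=6.000000
k∈{0,1} keeps every argument non-negative
  k=0: (−1)^0·6.0000/(6)·0.3180^4·0.9481^0 = +0.010223
  k=1: (−1)^1·6.0000/(2)·0.3180^2·0.9481^2 = -0.272661
d^2_{1,1}(2.4944) = +0.010223 -0.272661 = -0.262437
Attach z-rotation phases: D = e^{-i(1)(5.067)}·(-0.262437)·e^{-i(1)(4.0427)} = +0.249518+0.081327i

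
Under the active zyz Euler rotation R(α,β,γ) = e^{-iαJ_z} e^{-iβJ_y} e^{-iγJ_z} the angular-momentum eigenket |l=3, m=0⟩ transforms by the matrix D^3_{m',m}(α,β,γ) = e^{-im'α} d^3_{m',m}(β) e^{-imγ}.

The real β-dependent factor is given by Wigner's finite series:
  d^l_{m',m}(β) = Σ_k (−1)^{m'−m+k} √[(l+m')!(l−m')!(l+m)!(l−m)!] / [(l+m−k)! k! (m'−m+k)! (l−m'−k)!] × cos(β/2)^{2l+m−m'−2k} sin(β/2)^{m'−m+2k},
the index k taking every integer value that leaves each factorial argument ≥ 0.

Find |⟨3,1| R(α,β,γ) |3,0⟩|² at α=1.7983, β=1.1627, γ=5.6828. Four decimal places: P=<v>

P=0.0071

First d^3_{1,0}(β=1.1627), then the phase factors e^{-i(1)α} and e^{-i(0)γ}:
With c≡cos(β/2)=0.835722 and s≡sin(β/2)=0.549153, N=[24·2·6·6]^{1/2}=41.569219
k: max(0,(0)−(1))=0 … min(3+(0),3−(1))=2
  k=0: (−1)^1·41.5692/(12)·0.8357^5·0.5492^1 = -0.775520
  k=1: (−1)^2·41.5692/(4)·0.8357^3·0.5492^3 = +1.004562
  k=2: (−1)^3·41.5692/(12)·0.8357^1·0.5492^5 = -0.144583
d^3_{1,0}(1.1627) = -0.775520 +1.004562 -0.144583 = +0.084459
|D^3_{1,0}|² = |d^3_{1,0}(β)|² = (+0.084459)² = 0.007133 (the z-rotation phases have unit modulus)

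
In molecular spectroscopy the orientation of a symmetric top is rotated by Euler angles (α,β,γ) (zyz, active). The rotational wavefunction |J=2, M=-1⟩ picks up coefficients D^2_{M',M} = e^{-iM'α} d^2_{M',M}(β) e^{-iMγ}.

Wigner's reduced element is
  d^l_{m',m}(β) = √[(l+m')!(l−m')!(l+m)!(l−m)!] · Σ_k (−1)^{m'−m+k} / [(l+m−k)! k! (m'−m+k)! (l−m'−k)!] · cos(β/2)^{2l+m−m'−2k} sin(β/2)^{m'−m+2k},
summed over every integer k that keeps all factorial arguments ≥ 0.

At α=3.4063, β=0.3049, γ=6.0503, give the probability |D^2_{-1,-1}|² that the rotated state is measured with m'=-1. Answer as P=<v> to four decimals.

D^2_{-1,-1}(3.4063,0.3049,6.0503) = e^{-i·-1·3.4063}·d^2_{-1,-1}(0.3049)·e^{-i·-1·6.0503}. Compute d first:
With c≡cos(β/2)=0.988402 and s≡sin(β/2)=0.151860, N=[1·6·1·6]^{1/2}=6.000000
Admissible k: 0..1 (factorial args all ≥0)
  k=0: (−1)^0·6.0000/(6)·0.9884^4·0.1519^0 = +0.954409
  k=1: (−1)^1·6.0000/(2)·0.9884^2·0.1519^2 = -0.067589
d^2_{-1,-1}(0.3049) = +0.954409 -0.067589 = +0.886820
|D^2_{-1,-1}|² = |d^2_{-1,-1}(β)|² = (+0.886820)² = 0.786449 (the z-rotation phases have unit modulus)

P=0.7864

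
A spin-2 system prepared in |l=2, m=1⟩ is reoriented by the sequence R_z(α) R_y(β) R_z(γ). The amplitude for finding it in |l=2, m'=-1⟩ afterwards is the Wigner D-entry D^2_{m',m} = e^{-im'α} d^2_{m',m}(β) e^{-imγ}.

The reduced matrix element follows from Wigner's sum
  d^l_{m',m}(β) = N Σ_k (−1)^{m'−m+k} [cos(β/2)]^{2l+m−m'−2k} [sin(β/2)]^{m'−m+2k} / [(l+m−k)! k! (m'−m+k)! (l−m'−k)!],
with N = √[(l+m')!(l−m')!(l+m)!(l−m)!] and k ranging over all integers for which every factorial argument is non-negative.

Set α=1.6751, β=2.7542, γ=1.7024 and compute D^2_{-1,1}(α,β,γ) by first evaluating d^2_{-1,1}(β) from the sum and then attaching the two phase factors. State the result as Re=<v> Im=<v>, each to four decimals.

Re=-0.8199 Im=0.0224

Split into d^2_{-1,1}(β=2.7542) × two z-phases.
With c≡cos(β/2)=0.192487 and s≡sin(β/2)=0.981299, N=[1·6·6·1]^{1/2}=6.000000
k∈{2,3} keeps every argument non-negative
  k=2: (−1)^0·6.0000/(2)·0.1925^2·0.9813^2 = +0.107036
  k=3: (−1)^1·6.0000/(6)·0.1925^0·0.9813^4 = -0.927270
d^2_{-1,1}(2.7542) = +0.107036 -0.927270 = -0.820234
Attach z-rotation phases: D = e^{-i(-1)(1.6751)}·(-0.820234)·e^{-i(1)(1.7024)} = -0.819929+0.022390i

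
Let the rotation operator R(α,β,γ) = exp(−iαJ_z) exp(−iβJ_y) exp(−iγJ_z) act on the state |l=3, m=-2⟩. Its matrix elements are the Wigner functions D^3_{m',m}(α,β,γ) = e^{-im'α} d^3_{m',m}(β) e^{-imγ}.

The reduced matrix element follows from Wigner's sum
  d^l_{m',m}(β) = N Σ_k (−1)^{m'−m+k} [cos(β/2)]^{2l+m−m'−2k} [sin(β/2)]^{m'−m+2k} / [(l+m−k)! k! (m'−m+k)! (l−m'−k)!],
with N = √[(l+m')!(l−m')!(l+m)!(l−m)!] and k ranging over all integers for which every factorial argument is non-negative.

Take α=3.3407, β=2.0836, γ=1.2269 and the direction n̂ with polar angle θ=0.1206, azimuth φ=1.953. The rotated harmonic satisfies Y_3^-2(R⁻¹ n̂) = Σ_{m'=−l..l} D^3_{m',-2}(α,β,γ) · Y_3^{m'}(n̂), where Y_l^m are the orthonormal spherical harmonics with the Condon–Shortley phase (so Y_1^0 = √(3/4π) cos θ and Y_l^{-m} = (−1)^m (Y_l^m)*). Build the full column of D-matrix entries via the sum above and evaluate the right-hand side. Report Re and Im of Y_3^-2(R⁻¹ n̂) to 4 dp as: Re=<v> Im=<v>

Need the full column D^3_{m',-2} for m'=−3..3 at α=3.3407, β=2.0836, γ=1.2269.
cos(β/2)=0.504667, sin(β/2)=0.863314
d^3_{-3,-2}: single k=1 term ⇒ +0.069226;  D = +0.068943-0.006254i
d^3_{-2,-2}: k∈[0..1] ⇒ +0.016521 -0.241728 = -0.225208;  D = +0.215831-0.064308i
d^3_{-1,-2}: k∈[0..1] ⇒ -0.089370 +0.523060 = +0.433689;  D = +0.382926-0.203602i
d^3_{0,-2}: k∈[0..1] ⇒ +0.264800 -0.774900 = -0.510100;  D = +0.394128-0.323829i
d^3_{1,-2}: k∈[0..1] ⇒ -0.523060 +0.765330 = +0.242271;  D = +0.153071-0.187788i
d^3_{2,-2}: k∈[0..1] ⇒ +0.707384 -0.414012 = +0.293372;  D = -0.136718+0.259568i
d^3_{3,-2}: single k=0 term ⇒ -0.592822;  D = -0.167064+0.568795i
Y_3^{m'}(θ=0.1206,φ=1.953) and Σ D·Y over m':
  (+0.0689-0.0063i)·(+0.0007+0.0003i)  (+0.2158-0.0643i)·(-0.0106+0.0102i)  (+0.3829-0.2036i)·(-0.0570-0.1417i)  (+0.3941-0.3238i)·(+0.7141+0.0000i)  (+0.1531-0.1878i)·(+0.0570-0.1417i)  (-0.1367+0.2596i)·(-0.0106-0.0102i)  (-0.1671+0.5688i)·(-0.0007+0.0003i)
Y_3^-2(R⁻¹ n̂) = +0.215348-0.305195i

Re=0.2153 Im=-0.3052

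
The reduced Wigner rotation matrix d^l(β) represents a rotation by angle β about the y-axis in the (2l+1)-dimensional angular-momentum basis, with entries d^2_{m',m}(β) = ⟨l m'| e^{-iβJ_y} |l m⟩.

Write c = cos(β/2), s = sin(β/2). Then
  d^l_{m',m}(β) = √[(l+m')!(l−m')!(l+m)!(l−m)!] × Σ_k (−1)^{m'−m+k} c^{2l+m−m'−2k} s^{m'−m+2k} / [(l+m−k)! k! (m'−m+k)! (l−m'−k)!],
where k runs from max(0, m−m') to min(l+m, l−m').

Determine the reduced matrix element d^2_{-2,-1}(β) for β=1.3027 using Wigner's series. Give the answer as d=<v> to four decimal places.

d=0.6099

d^2_{-2,-1}(β=1.3027) via Wigner's sum:
With c≡cos(β/2)=0.795266 and s≡sin(β/2)=0.606261, N=[1·24·1·6]^{1/2}=12.000000
k: max(0,(-1)−(-2))=1 … min(2+(-1),2−(-2))=1
  k=1: (−1)^0·12.0000/(6)·0.7953^3·0.6063^1 = +0.609855
d^2_{-2,-1}(1.3027) = +0.609855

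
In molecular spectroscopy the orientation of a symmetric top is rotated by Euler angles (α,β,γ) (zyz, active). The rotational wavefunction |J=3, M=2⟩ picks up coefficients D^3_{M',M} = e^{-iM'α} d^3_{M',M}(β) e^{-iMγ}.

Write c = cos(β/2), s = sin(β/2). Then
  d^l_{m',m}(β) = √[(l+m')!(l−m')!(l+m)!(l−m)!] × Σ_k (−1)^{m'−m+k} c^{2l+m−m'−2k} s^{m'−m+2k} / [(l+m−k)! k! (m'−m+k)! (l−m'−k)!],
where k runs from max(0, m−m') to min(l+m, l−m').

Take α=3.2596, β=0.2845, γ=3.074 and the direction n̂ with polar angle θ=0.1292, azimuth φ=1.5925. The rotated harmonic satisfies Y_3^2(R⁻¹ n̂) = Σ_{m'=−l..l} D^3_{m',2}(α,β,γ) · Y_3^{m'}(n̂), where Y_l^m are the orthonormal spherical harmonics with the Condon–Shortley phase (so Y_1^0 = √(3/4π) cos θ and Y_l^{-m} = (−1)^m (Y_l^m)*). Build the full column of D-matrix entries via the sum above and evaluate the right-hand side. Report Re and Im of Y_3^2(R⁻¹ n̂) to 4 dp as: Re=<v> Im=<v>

Re=0.0554 Im=0.0803

Need the full column D^3_{m',2} for m'=−3..3 at α=3.2596, β=0.2845, γ=3.074.
cos(β/2)=0.989900, sin(β/2)=0.141771
d^3_{-3,2}: single k=5 term ⇒ +0.000139;  D = -0.000123-0.000065i
d^3_{-2,2}: k∈[4..5] ⇒ +0.001979 -0.000008 = +0.001971;  D = +0.001837+0.000715i
d^3_{-1,2}: k∈[3..4] ⇒ +0.017481 -0.000179 = +0.017302;  D = -0.016750-0.004334i
d^3_{0,2}: k∈[2..3] ⇒ +0.105706 -0.002168 = +0.103538;  D = +0.102593+0.013954i
d^3_{1,2}: k∈[1..2] ⇒ +0.426130 -0.017481 = +0.408649;  D = -0.408589-0.007019i
d^3_{2,2}: k∈[0..1] ⇒ +0.940907 -0.096496 = +0.844411;  D = +0.840123-0.084997i
d^3_{3,2}: single k=0 term ⇒ -0.330079;  D = +0.322207-0.071658i
Y_3^{m'}(θ=0.1292,φ=1.5925) and Σ D·Y over m':
  (-0.0001-0.0001i)·(+0.0001+0.0009i)  (+0.0018+0.0007i)·(-0.0168+0.0007i)  (-0.0167-0.0043i)·(-0.0035-0.1631i)  (+0.1026+0.0140i)·(+0.7094+0.0000i)  (-0.4086-0.0070i)·(+0.0035-0.1631i)  (+0.8401-0.0850i)·(-0.0168-0.0007i)  (+0.3222-0.0717i)·(-0.0001+0.0009i)
Y_3^2(R⁻¹ n̂) = +0.055374+0.080341i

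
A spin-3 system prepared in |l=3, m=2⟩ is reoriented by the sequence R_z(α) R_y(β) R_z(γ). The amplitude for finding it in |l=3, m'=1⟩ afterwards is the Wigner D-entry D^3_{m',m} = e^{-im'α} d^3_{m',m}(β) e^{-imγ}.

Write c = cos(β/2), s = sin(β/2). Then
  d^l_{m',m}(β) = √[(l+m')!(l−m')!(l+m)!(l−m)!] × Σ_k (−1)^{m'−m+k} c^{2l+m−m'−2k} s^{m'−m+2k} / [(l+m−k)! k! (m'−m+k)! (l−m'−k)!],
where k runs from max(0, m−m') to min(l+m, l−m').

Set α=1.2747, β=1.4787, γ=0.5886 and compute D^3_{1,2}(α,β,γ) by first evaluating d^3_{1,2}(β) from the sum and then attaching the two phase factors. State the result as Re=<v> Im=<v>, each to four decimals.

D^3_{1,2}(1.2747,1.4787,0.5886) = e^{-i·1·1.2747}·d^3_{1,2}(1.4787)·e^{-i·2·0.5886}. Compute d first:
Half-angle: c=0.738907, s=0.673808. N=√(24·2·120·1)=75.894664
The bounds max(0,m−m')=1 and min(l+m,l−m')=2 give 2 terms
  k=1: (−1)^0·75.8947/(24)·0.7389^5·0.6738^1 = +0.469336
  k=2: (−1)^1·75.8947/(12)·0.7389^3·0.6738^3 = -0.780561
d^3_{1,2}(1.4787) = +0.469336 -0.780561 = -0.311225
D = (+0.291789-0.956483i)·(-0.311225)·(+0.383512-0.923536i) = +0.240092+0.198032i

Re=0.2401 Im=0.1980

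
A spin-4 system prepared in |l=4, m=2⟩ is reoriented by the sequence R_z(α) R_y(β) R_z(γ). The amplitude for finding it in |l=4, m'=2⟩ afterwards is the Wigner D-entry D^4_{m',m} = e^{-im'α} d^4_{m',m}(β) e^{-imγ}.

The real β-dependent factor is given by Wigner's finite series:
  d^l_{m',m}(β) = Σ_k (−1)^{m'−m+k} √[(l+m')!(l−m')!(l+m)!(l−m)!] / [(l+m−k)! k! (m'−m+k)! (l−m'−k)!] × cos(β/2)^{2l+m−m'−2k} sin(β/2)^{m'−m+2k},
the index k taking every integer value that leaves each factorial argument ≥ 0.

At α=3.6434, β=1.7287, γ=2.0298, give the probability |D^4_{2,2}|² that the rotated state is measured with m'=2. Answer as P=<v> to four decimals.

P=0.1630

First d^4_{2,2}(β=1.7287), then the phase factors e^{-i(2)α} and e^{-i(2)γ}:
c=cos(1.7287/2)=0.649135, s=sin(1.7287/2)=0.760673; N=√[720·2·720·2]=1440.000000
k∈{0,1,2} keeps every argument non-negative
  k=0: (−1)^0·1440.0000/(1440)·0.6491^8·0.7607^0 = +0.031527
  k=1: (−1)^1·1440.0000/(120)·0.6491^6·0.7607^2 = -0.519501
  k=2: (−1)^2·1440.0000/(96)·0.6491^4·0.7607^4 = +0.891710
d^4_{2,2}(1.7287) = +0.031527 -0.519501 +0.891710 = +0.403735
|D^4_{2,2}|² = |d^4_{2,2}(β)|² = (+0.403735)² = 0.163002 (the z-rotation phases have unit modulus)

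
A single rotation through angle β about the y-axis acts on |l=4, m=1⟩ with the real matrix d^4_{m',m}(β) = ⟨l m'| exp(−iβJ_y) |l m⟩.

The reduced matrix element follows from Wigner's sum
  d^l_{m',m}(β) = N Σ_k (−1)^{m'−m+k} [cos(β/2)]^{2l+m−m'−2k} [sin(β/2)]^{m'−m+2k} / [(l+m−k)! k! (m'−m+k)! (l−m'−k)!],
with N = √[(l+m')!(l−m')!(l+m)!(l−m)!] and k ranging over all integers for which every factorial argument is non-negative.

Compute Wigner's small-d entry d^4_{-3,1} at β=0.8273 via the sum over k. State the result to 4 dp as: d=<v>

d=0.2147

d^4_{-3,1}(β=0.8273) via Wigner's sum:
With c≡cos(β/2)=0.915660 and s≡sin(β/2)=0.401954, N=[1·5040·120·6]^{1/2}=1904.940944
k∈{4,5} keeps every argument non-negative
  k=4: (−1)^0·1904.9409/(144)·0.9157^4·0.4020^4 = +0.242751
  k=5: (−1)^1·1904.9409/(240)·0.9157^2·0.4020^6 = -0.028067
d^4_{-3,1}(0.8273) = +0.242751 -0.028067 = +0.214684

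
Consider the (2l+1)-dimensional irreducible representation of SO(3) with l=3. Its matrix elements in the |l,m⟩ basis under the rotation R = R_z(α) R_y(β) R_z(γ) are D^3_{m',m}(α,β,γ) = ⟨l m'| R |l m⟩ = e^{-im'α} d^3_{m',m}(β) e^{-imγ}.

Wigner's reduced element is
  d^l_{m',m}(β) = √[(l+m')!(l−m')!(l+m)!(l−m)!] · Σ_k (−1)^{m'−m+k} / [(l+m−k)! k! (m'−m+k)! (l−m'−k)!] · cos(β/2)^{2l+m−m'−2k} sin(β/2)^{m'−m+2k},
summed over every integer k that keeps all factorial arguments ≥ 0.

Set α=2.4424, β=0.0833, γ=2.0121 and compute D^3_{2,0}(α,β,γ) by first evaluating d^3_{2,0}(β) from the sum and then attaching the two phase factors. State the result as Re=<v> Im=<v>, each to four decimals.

Split into d^3_{2,0}(β=0.0833) × two z-phases.
c=cos(0.0833/2)=0.999133, s=sin(0.0833/2)=0.041638; N=√[120·1·6·6]=65.726707
Admissible k: 0..1 (factorial args all ≥0)
  k=0: (−1)^2·65.7267/(12)·0.9991^4·0.0416^2 = +0.009463
  k=1: (−1)^3·65.7267/(12)·0.9991^2·0.0416^4 = -0.000016
d^3_{2,0}(0.0833) = +0.009463 -0.000016 = +0.009447
Phases: e^{-i·(2)·2.4424}=+0.171558+0.985174i, e^{-i·(0)·2.0121}=+1.000000+0.000000i ⇒ D=+0.001621+0.009307i

Re=0.0016 Im=0.0093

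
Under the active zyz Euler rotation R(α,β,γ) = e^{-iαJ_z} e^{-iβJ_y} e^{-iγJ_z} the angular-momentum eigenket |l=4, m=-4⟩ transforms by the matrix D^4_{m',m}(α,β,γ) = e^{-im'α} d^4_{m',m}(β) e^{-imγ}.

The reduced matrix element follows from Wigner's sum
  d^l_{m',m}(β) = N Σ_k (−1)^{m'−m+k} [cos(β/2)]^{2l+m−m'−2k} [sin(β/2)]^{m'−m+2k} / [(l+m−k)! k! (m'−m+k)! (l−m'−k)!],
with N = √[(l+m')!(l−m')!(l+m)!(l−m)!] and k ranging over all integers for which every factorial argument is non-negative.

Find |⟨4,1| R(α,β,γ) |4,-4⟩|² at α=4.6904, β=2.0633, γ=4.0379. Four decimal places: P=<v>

D^4_{1,-4}(4.6904,2.0633,4.0379) = e^{-i·1·4.6904}·d^4_{1,-4}(2.0633)·e^{-i·-4·4.0379}. Compute d first:
c=cos(2.0633/2)=0.513404, s=sin(2.0633/2)=0.858147; N=√[120·6·1·40320]=5387.986637
k: max(0,(-4)−(1))=0 … min(4+(-4),4−(1))=0
  k=0: (−1)^5·5387.9866/(720)·0.5134^3·0.8581^5 = -0.471281
d^4_{1,-4}(2.0633) = -0.471281
|D^4_{1,-4}|² = |d^4_{1,-4}(β)|² = (-0.471281)² = 0.222106 (the z-rotation phases have unit modulus)

P=0.2221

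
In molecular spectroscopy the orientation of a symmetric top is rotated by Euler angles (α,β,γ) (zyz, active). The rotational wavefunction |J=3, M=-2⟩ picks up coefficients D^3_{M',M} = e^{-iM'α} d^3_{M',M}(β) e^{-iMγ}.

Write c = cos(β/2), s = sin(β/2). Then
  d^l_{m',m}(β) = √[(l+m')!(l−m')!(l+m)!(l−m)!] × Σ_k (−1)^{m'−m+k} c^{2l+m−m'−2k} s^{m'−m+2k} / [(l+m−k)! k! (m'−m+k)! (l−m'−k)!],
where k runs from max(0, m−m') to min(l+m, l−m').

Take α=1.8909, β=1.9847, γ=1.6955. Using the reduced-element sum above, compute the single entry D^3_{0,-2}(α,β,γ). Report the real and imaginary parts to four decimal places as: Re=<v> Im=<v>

D^3_{0,-2}(1.8909,1.9847,1.6955) = e^{-i·0·1.8909}·d^3_{0,-2}(1.9847)·e^{-i·-2·1.6955}. Compute d first:
c=cos(1.9847/2)=0.546724, s=sin(1.9847/2)=0.837313; N=√[6·6·1·120]=65.726707
The bounds max(0,m−m')=0 and min(l+m,l−m')=1 give 2 terms
  k=0: (−1)^2·65.7267/(12)·0.5467^4·0.8373^2 = +0.343090
  k=1: (−1)^3·65.7267/(12)·0.5467^2·0.8373^4 = -0.804726
d^3_{0,-2}(1.9847) = +0.343090 -0.804726 = -0.461636
Attach z-rotation phases: D = e^{-i(0)(1.8909)}·(-0.461636)·e^{-i(-2)(1.6955)} = +0.447352+0.113945i

Re=0.4474 Im=0.1139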